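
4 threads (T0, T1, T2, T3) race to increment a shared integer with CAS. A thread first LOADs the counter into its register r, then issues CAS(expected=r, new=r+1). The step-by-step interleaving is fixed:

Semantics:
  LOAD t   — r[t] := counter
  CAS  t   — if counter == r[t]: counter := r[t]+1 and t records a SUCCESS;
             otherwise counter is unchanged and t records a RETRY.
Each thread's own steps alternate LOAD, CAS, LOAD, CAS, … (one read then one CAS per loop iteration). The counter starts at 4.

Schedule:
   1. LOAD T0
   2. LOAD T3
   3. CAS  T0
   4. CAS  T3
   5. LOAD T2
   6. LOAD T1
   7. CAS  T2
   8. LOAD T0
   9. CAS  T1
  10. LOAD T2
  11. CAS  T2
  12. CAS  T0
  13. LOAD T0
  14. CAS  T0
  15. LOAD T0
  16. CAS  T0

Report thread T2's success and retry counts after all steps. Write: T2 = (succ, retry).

T0 LOAD — after: cnt=4, r=4 — load
T3 LOAD — after: cnt=4, r=4 — load
T0 CAS — after: cnt=5, r=4 — ok
T3 CAS — after: cnt=5, r=4 — retry
T2 LOAD — after: cnt=5, r=5 — load
T1 LOAD — after: cnt=5, r=5 — load
T2 CAS — after: cnt=6, r=5 — ok
T0 LOAD — after: cnt=6, r=6 — load
T1 CAS — after: cnt=6, r=5 — retry
T2 LOAD — after: cnt=6, r=6 — load
T2 CAS — after: cnt=7, r=6 — ok
T0 CAS — after: cnt=7, r=6 — retry
T0 LOAD — after: cnt=7, r=7 — load
T0 CAS — after: cnt=8, r=7 — ok
T0 LOAD — after: cnt=8, r=8 — load
T0 CAS — after: cnt=9, r=8 — ok

T2 = (2, 0)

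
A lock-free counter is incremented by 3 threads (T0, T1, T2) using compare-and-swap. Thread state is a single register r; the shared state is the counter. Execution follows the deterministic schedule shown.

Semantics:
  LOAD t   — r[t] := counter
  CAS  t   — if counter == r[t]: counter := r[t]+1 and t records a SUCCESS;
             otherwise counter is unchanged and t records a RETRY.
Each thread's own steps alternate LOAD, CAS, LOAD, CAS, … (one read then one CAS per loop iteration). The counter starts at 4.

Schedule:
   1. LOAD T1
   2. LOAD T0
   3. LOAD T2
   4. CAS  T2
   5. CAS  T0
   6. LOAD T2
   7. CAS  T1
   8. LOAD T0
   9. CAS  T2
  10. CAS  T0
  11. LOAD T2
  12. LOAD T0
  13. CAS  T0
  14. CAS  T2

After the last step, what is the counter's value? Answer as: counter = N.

counter = 7

#1 T1 reads 4
#2 T0 reads 4
#3 T2 reads 4
#4 T2 CAS(4→5) writes; counter now 5
#5 T0 CAS(4→5) fails; counter now 5
#6 T2 reads 5
#7 T1 CAS(4→5) fails; counter now 5
#8 T0 reads 5
#9 T2 CAS(5→6) writes; counter now 6
#10 T0 CAS(5→6) fails; counter now 6
#11 T2 reads 6
#12 T0 reads 6
#13 T0 CAS(6→7) writes; counter now 7
#14 T2 CAS(6→7) fails; counter now 7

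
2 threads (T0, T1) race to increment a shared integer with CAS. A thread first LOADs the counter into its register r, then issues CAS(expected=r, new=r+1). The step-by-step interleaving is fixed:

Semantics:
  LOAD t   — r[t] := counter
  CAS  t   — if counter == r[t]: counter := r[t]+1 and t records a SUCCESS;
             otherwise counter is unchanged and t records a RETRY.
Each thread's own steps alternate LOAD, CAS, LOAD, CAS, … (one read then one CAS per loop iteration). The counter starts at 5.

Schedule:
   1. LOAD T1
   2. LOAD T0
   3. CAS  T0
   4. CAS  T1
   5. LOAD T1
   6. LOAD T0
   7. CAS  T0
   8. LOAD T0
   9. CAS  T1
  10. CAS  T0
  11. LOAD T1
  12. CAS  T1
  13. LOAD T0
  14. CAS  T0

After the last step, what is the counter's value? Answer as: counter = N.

   1) LOAD T1:  M=5  r_T1=5
   2) LOAD T0:  M=5  r_T0=5
   3) CAS  T0:  M=6  r_T0=5 ✓
   4) CAS  T1:  M=6  r_T1=5 ✗
   5) LOAD T1:  M=6  r_T1=6
   6) LOAD T0:  M=6  r_T0=6
   7) CAS  T0:  M=7  r_T0=6 ✓
   8) LOAD T0:  M=7  r_T0=7
   9) CAS  T1:  M=7  r_T1=6 ✗
  10) CAS  T0:  M=8  r_T0=7 ✓
  11) LOAD T1:  M=8  r_T1=8
  12) CAS  T1:  M=9  r_T1=8 ✓
  13) LOAD T0:  M=9  r_T0=9
  14) CAS  T0:  M=10  r_T0=9 ✓

counter = 10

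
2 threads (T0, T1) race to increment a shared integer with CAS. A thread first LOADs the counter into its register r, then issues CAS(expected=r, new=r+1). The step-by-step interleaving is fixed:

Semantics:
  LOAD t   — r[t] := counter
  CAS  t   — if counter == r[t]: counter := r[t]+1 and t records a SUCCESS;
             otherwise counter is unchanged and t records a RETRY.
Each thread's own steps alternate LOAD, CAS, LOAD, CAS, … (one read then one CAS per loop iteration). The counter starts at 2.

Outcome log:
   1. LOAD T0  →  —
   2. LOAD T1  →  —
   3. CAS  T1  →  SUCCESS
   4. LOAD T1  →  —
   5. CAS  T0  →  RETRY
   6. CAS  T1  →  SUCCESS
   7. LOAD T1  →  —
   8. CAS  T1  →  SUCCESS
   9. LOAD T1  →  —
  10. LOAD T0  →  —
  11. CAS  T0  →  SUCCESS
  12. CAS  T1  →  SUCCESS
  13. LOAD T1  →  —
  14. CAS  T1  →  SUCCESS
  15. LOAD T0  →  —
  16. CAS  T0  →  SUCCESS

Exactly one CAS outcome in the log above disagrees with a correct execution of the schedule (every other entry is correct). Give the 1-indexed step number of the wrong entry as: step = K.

Correct run:
#1 T0 reads 2
#2 T1 reads 2
#3 T1 CAS(2→3) writes; counter now 3
#4 T1 reads 3
#5 T0 CAS(2→3) fails; counter now 3
#6 T1 CAS(3→4) writes; counter now 4
#7 T1 reads 4
#8 T1 CAS(4→5) writes; counter now 5
#9 T1 reads 5
#10 T0 reads 5
#11 T0 CAS(5→6) writes; counter now 6
#12 T1 CAS(5→6) fails; counter now 6
#13 T1 reads 6
#14 T1 CAS(6→7) writes; counter now 7
#15 T0 reads 7
#16 T0 CAS(7→8) writes; counter now 8
Log disagrees first at step 12.

step = 12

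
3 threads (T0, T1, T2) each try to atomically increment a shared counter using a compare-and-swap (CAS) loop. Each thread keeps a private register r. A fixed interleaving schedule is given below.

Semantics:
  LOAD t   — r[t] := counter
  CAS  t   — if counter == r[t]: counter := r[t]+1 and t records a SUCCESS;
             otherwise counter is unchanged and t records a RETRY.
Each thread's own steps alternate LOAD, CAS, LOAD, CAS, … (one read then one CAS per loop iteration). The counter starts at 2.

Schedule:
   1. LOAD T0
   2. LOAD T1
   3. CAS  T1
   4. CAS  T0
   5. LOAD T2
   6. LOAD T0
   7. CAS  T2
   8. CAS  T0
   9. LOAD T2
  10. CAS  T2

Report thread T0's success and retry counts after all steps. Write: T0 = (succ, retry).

T0 = (0, 2)

T0 LOAD — after: cnt=2, r=2 — load
T1 LOAD — after: cnt=2, r=2 — load
T1 CAS — after: cnt=3, r=2 — ok
T0 CAS — after: cnt=3, r=2 — retry
T2 LOAD — after: cnt=3, r=3 — load
T0 LOAD — after: cnt=3, r=3 — load
T2 CAS — after: cnt=4, r=3 — ok
T0 CAS — after: cnt=4, r=3 — retry
T2 LOAD — after: cnt=4, r=4 — load
T2 CAS — after: cnt=5, r=4 — ok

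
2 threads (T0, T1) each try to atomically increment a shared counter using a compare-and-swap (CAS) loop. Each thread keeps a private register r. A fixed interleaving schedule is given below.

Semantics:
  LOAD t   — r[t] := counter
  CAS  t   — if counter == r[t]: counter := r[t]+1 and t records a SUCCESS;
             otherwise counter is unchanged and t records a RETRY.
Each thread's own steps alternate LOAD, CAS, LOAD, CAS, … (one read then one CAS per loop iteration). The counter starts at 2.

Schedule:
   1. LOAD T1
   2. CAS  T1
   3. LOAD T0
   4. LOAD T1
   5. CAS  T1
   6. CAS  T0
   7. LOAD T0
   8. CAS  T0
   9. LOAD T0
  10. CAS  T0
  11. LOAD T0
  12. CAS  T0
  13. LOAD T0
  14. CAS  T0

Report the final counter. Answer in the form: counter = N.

T1 LOAD — after: cnt=2, r=2 — load
T1 CAS — after: cnt=3, r=2 — ok
T0 LOAD — after: cnt=3, r=3 — load
T1 LOAD — after: cnt=3, r=3 — load
T1 CAS — after: cnt=4, r=3 — ok
T0 CAS — after: cnt=4, r=3 — retry
T0 LOAD — after: cnt=4, r=4 — load
T0 CAS — after: cnt=5, r=4 — ok
T0 LOAD — after: cnt=5, r=5 — load
T0 CAS — after: cnt=6, r=5 — ok
T0 LOAD — after: cnt=6, r=6 — load
T0 CAS — after: cnt=7, r=6 — ok
T0 LOAD — after: cnt=7, r=7 — load
T0 CAS — after: cnt=8, r=7 — ok

counter = 8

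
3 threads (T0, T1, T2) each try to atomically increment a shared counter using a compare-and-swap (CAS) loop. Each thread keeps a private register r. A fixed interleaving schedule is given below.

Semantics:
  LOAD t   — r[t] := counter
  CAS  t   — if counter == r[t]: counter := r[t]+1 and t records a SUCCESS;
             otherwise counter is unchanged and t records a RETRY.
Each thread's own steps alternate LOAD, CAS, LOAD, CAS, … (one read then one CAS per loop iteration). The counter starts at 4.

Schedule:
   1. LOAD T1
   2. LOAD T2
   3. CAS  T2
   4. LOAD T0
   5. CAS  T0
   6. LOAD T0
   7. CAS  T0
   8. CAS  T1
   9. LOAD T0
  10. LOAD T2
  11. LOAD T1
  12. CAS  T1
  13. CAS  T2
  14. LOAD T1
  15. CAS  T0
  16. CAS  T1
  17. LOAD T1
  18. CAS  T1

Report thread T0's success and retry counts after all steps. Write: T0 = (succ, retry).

T0 = (2, 1)

step 1: T1 LOAD ⇒ load; ctr=4 reg=4
step 2: T2 LOAD ⇒ load; ctr=4 reg=4
step 3: T2 CAS ⇒ ok; ctr=5 reg=4
step 4: T0 LOAD ⇒ load; ctr=5 reg=5
step 5: T0 CAS ⇒ ok; ctr=6 reg=5
step 6: T0 LOAD ⇒ load; ctr=6 reg=6
step 7: T0 CAS ⇒ ok; ctr=7 reg=6
step 8: T1 CAS ⇒ retry; ctr=7 reg=4
step 9: T0 LOAD ⇒ load; ctr=7 reg=7
step 10: T2 LOAD ⇒ load; ctr=7 reg=7
step 11: T1 LOAD ⇒ load; ctr=7 reg=7
step 12: T1 CAS ⇒ ok; ctr=8 reg=7
step 13: T2 CAS ⇒ retry; ctr=8 reg=7
step 14: T1 LOAD ⇒ load; ctr=8 reg=8
step 15: T0 CAS ⇒ retry; ctr=8 reg=7
step 16: T1 CAS ⇒ ok; ctr=9 reg=8
step 17: T1 LOAD ⇒ load; ctr=9 reg=9
step 18: T1 CAS ⇒ ok; ctr=10 reg=9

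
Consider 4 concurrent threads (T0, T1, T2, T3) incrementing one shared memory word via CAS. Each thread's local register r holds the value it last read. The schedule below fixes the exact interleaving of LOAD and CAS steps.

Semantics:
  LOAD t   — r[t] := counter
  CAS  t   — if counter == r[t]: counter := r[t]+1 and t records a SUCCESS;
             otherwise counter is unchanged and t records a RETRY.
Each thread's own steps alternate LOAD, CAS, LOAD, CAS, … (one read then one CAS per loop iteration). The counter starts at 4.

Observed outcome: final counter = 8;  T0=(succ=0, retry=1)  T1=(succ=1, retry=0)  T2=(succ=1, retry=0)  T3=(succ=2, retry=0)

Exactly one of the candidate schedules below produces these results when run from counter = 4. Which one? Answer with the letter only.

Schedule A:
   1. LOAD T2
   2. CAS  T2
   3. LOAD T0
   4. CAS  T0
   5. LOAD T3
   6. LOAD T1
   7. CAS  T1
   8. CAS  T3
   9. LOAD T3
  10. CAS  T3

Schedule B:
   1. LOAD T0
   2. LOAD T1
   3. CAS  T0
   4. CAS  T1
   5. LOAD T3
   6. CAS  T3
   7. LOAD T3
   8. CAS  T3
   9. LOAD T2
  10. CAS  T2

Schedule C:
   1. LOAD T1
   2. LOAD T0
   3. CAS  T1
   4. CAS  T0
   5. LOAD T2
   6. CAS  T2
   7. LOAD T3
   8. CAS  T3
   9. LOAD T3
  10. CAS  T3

Tracing schedule C:
step 1: T1 LOAD ⇒ load; ctr=4 reg=4
step 2: T0 LOAD ⇒ load; ctr=4 reg=4
step 3: T1 CAS ⇒ ok; ctr=5 reg=4
step 4: T0 CAS ⇒ retry; ctr=5 reg=4
step 5: T2 LOAD ⇒ load; ctr=5 reg=5
step 6: T2 CAS ⇒ ok; ctr=6 reg=5
step 7: T3 LOAD ⇒ load; ctr=6 reg=6
step 8: T3 CAS ⇒ ok; ctr=7 reg=6
step 9: T3 LOAD ⇒ load; ctr=7 reg=7
step 10: T3 CAS ⇒ ok; ctr=8 reg=7

C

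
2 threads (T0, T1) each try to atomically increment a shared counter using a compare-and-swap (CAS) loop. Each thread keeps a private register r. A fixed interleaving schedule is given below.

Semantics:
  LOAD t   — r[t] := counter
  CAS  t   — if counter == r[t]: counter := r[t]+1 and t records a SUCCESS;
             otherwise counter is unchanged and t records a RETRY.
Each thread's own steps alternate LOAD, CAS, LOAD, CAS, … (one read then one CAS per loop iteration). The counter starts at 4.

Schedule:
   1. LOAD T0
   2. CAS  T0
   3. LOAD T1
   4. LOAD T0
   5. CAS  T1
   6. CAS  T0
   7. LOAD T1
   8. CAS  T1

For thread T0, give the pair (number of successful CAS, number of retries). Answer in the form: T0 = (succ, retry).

T0 = (1, 1)

[1] T0.load  rd  (counter 4, T0.r 4)
[2] T0.cas  hit  (counter 5, T0.r 4)
[3] T1.load  rd  (counter 5, T1.r 5)
[4] T0.load  rd  (counter 5, T0.r 5)
[5] T1.cas  hit  (counter 6, T1.r 5)
[6] T0.cas  miss  (counter 6, T0.r 5)
[7] T1.load  rd  (counter 6, T1.r 6)
[8] T1.cas  hit  (counter 7, T1.r 6)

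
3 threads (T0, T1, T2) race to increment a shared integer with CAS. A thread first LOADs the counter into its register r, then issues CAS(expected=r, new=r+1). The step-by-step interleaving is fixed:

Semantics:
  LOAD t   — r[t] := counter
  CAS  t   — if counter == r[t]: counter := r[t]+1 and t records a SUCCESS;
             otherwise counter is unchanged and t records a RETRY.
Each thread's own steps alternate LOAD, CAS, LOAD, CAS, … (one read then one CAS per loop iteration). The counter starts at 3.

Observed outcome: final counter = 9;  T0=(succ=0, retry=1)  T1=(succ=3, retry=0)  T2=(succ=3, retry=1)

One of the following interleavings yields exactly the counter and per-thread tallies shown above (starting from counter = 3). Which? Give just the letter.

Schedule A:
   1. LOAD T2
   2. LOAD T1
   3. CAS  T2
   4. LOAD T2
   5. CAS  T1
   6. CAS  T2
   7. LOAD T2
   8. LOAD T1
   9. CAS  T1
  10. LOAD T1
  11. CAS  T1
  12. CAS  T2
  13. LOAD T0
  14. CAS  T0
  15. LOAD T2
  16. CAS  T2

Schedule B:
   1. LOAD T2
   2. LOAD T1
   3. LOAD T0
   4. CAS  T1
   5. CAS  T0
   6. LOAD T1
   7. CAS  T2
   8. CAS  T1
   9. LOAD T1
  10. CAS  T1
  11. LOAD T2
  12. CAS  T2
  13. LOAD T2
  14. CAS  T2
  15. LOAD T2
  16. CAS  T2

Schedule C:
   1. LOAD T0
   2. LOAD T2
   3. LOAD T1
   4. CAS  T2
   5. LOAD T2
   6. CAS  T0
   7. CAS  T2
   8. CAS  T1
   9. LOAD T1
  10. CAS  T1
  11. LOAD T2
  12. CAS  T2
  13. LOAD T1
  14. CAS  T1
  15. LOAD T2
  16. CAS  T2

Simulating candidate B:
step 1: T2 LOAD ⇒ load; ctr=3 reg=3
step 2: T1 LOAD ⇒ load; ctr=3 reg=3
step 3: T0 LOAD ⇒ load; ctr=3 reg=3
step 4: T1 CAS ⇒ ok; ctr=4 reg=3
step 5: T0 CAS ⇒ retry; ctr=4 reg=3
step 6: T1 LOAD ⇒ load; ctr=4 reg=4
step 7: T2 CAS ⇒ retry; ctr=4 reg=3
step 8: T1 CAS ⇒ ok; ctr=5 reg=4
step 9: T1 LOAD ⇒ load; ctr=5 reg=5
step 10: T1 CAS ⇒ ok; ctr=6 reg=5
step 11: T2 LOAD ⇒ load; ctr=6 reg=6
step 12: T2 CAS ⇒ ok; ctr=7 reg=6
step 13: T2 LOAD ⇒ load; ctr=7 reg=7
step 14: T2 CAS ⇒ ok; ctr=8 reg=7
step 15: T2 LOAD ⇒ load; ctr=8 reg=8
step 16: T2 CAS ⇒ ok; ctr=9 reg=8

B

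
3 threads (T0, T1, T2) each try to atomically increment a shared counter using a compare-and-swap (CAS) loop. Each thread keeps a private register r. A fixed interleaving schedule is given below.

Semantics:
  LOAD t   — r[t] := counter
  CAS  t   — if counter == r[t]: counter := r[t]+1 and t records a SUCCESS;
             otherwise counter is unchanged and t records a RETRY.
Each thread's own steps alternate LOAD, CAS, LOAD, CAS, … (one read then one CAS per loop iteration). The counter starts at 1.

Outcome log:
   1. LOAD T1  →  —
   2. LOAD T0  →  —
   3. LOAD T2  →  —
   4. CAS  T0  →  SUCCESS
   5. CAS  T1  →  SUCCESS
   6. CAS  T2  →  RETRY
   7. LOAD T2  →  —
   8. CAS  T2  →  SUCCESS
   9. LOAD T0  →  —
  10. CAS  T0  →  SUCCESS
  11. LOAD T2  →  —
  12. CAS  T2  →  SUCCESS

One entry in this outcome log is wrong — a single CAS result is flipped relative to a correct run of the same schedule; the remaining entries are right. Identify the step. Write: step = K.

Re-executing:
1. LOAD T1 → mem=1 r[T1]=1 [LOAD]
2. LOAD T0 → mem=1 r[T0]=1 [LOAD]
3. LOAD T2 → mem=1 r[T2]=1 [LOAD]
4. CAS T0 → mem=2 r[T0]=1 [OK]
5. CAS T1 → mem=2 r[T1]=1 [RETRY]
6. CAS T2 → mem=2 r[T2]=1 [RETRY]
7. LOAD T2 → mem=2 r[T2]=2 [LOAD]
8. CAS T2 → mem=3 r[T2]=2 [OK]
9. LOAD T0 → mem=3 r[T0]=3 [LOAD]
10. CAS T0 → mem=4 r[T0]=3 [OK]
11. LOAD T2 → mem=4 r[T2]=4 [LOAD]
12. CAS T2 → mem=5 r[T2]=4 [OK]
Flip is step 5.

step = 5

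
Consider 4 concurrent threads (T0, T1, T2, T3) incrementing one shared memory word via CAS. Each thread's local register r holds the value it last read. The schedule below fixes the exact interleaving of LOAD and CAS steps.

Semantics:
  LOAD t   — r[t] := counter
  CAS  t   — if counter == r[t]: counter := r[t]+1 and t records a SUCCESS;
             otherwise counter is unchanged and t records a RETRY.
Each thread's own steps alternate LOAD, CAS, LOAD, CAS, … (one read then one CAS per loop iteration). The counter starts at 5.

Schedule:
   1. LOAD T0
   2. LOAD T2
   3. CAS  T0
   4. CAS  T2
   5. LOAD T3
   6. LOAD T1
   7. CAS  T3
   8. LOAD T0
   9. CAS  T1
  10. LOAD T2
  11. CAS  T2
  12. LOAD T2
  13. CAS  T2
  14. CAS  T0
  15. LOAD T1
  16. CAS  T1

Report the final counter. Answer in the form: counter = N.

step 1: T0 LOAD ⇒ load; ctr=5 reg=5
step 2: T2 LOAD ⇒ load; ctr=5 reg=5
step 3: T0 CAS ⇒ ok; ctr=6 reg=5
step 4: T2 CAS ⇒ retry; ctr=6 reg=5
step 5: T3 LOAD ⇒ load; ctr=6 reg=6
step 6: T1 LOAD ⇒ load; ctr=6 reg=6
step 7: T3 CAS ⇒ ok; ctr=7 reg=6
step 8: T0 LOAD ⇒ load; ctr=7 reg=7
step 9: T1 CAS ⇒ retry; ctr=7 reg=6
step 10: T2 LOAD ⇒ load; ctr=7 reg=7
step 11: T2 CAS ⇒ ok; ctr=8 reg=7
step 12: T2 LOAD ⇒ load; ctr=8 reg=8
step 13: T2 CAS ⇒ ok; ctr=9 reg=8
step 14: T0 CAS ⇒ retry; ctr=9 reg=7
step 15: T1 LOAD ⇒ load; ctr=9 reg=9
step 16: T1 CAS ⇒ ok; ctr=10 reg=9

counter = 10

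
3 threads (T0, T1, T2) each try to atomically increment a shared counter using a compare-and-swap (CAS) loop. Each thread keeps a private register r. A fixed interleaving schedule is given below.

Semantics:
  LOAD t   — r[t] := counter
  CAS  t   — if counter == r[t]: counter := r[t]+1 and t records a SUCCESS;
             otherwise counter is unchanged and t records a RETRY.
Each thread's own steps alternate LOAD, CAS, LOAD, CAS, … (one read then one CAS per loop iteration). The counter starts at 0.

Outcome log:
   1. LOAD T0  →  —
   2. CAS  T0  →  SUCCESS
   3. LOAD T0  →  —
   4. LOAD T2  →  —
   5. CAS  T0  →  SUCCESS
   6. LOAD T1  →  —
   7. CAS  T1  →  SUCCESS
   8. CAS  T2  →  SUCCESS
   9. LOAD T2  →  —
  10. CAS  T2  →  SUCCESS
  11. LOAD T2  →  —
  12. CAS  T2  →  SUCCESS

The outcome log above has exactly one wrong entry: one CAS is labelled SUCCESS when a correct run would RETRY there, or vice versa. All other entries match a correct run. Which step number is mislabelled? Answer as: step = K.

Re-executing:
#1 T0 reads 0
#2 T0 CAS(0→1) writes; counter now 1
#3 T0 reads 1
#4 T2 reads 1
#5 T0 CAS(1→2) writes; counter now 2
#6 T1 reads 2
#7 T1 CAS(2→3) writes; counter now 3
#8 T2 CAS(1→2) fails; counter now 3
#9 T2 reads 3
#10 T2 CAS(3→4) writes; counter now 4
#11 T2 reads 4
#12 T2 CAS(4→5) writes; counter now 5
Flip is step 8.

step = 8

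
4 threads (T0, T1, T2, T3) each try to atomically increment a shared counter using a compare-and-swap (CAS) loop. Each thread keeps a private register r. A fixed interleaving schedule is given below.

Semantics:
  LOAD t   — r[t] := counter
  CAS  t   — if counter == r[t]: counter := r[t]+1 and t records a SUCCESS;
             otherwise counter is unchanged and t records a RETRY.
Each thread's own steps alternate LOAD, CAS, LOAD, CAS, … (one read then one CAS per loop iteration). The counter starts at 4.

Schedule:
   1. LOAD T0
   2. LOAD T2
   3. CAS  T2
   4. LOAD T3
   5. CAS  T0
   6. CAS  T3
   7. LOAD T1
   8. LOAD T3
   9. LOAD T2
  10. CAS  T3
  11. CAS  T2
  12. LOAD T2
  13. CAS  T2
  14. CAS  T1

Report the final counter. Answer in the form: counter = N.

counter = 8

T0 LOAD — after: cnt=4, r=4 — load
T2 LOAD — after: cnt=4, r=4 — load
T2 CAS — after: cnt=5, r=4 — ok
T3 LOAD — after: cnt=5, r=5 — load
T0 CAS — after: cnt=5, r=4 — retry
T3 CAS — after: cnt=6, r=5 — ok
T1 LOAD — after: cnt=6, r=6 — load
T3 LOAD — after: cnt=6, r=6 — load
T2 LOAD — after: cnt=6, r=6 — load
T3 CAS — after: cnt=7, r=6 — ok
T2 CAS — after: cnt=7, r=6 — retry
T2 LOAD — after: cnt=7, r=7 — load
T2 CAS — after: cnt=8, r=7 — ok
T1 CAS — after: cnt=8, r=6 — retry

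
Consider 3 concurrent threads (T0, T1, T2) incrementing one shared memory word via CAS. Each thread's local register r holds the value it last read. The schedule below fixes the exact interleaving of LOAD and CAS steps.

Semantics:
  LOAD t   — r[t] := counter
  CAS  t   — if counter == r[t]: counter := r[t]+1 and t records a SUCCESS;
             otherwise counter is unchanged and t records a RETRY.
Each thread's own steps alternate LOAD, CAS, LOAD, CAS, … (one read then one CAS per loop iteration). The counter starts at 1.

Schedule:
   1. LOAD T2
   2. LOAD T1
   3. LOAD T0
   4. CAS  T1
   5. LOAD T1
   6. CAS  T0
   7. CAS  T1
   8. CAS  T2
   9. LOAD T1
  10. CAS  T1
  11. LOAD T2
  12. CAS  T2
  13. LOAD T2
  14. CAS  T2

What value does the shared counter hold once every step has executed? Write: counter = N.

counter = 6

step 1: T2 LOAD ⇒ load; ctr=1 reg=1
step 2: T1 LOAD ⇒ load; ctr=1 reg=1
step 3: T0 LOAD ⇒ load; ctr=1 reg=1
step 4: T1 CAS ⇒ ok; ctr=2 reg=1
step 5: T1 LOAD ⇒ load; ctr=2 reg=2
step 6: T0 CAS ⇒ retry; ctr=2 reg=1
step 7: T1 CAS ⇒ ok; ctr=3 reg=2
step 8: T2 CAS ⇒ retry; ctr=3 reg=1
step 9: T1 LOAD ⇒ load; ctr=3 reg=3
step 10: T1 CAS ⇒ ok; ctr=4 reg=3
step 11: T2 LOAD ⇒ load; ctr=4 reg=4
step 12: T2 CAS ⇒ ok; ctr=5 reg=4
step 13: T2 LOAD ⇒ load; ctr=5 reg=5
step 14: T2 CAS ⇒ ok; ctr=6 reg=5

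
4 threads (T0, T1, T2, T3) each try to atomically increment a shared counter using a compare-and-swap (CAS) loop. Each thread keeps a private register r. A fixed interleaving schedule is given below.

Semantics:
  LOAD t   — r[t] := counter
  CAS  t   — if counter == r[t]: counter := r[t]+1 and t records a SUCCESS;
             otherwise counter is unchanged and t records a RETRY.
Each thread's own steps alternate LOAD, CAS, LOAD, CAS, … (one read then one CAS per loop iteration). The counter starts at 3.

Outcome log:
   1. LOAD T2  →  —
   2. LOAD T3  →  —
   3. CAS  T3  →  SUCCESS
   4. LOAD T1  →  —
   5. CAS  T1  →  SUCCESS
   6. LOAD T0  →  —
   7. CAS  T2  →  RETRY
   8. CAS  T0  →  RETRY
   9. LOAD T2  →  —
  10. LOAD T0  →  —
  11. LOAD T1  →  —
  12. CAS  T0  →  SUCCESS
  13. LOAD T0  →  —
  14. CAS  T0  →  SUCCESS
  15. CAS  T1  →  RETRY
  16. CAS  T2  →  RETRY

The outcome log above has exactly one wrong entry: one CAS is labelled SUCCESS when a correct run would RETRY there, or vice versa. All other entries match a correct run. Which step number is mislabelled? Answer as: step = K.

step = 8

Reference trace:
   1) LOAD T2:  M=3  r_T2=3
   2) LOAD T3:  M=3  r_T3=3
   3) CAS  T3:  M=4  r_T3=3 ✓
   4) LOAD T1:  M=4  r_T1=4
   5) CAS  T1:  M=5  r_T1=4 ✓
   6) LOAD T0:  M=5  r_T0=5
   7) CAS  T2:  M=5  r_T2=3 ✗
   8) CAS  T0:  M=6  r_T0=5 ✓
   9) LOAD T2:  M=6  r_T2=6
  10) LOAD T0:  M=6  r_T0=6
  11) LOAD T1:  M=6  r_T1=6
  12) CAS  T0:  M=7  r_T0=6 ✓
  13) LOAD T0:  M=7  r_T0=7
  14) CAS  T0:  M=8  r_T0=7 ✓
  15) CAS  T1:  M=8  r_T1=6 ✗
  16) CAS  T2:  M=8  r_T2=6 ✗
Flip is step 8.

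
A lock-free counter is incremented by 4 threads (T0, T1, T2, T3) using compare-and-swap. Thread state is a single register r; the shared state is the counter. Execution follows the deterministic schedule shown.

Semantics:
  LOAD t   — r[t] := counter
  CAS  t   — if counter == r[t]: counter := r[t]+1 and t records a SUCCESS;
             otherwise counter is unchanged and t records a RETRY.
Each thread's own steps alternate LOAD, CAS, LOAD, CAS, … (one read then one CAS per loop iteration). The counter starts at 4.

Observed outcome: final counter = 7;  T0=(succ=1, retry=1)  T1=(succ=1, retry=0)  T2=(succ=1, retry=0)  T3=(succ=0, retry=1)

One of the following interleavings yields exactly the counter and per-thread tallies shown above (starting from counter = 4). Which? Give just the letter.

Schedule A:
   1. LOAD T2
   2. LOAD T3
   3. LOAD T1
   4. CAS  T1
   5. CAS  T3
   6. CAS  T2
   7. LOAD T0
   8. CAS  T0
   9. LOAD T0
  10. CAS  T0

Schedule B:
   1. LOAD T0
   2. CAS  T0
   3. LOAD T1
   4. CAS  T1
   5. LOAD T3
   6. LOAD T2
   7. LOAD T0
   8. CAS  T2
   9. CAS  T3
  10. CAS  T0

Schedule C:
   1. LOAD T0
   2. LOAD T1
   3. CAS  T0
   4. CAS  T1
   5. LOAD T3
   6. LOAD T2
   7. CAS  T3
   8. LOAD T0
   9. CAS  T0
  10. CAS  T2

Tracing schedule B:
1. LOAD T0 → mem=4 r[T0]=4 [LOAD]
2. CAS T0 → mem=5 r[T0]=4 [OK]
3. LOAD T1 → mem=5 r[T1]=5 [LOAD]
4. CAS T1 → mem=6 r[T1]=5 [OK]
5. LOAD T3 → mem=6 r[T3]=6 [LOAD]
6. LOAD T2 → mem=6 r[T2]=6 [LOAD]
7. LOAD T0 → mem=6 r[T0]=6 [LOAD]
8. CAS T2 → mem=7 r[T2]=6 [OK]
9. CAS T3 → mem=7 r[T3]=6 [RETRY]
10. CAS T0 → mem=7 r[T0]=6 [RETRY]

B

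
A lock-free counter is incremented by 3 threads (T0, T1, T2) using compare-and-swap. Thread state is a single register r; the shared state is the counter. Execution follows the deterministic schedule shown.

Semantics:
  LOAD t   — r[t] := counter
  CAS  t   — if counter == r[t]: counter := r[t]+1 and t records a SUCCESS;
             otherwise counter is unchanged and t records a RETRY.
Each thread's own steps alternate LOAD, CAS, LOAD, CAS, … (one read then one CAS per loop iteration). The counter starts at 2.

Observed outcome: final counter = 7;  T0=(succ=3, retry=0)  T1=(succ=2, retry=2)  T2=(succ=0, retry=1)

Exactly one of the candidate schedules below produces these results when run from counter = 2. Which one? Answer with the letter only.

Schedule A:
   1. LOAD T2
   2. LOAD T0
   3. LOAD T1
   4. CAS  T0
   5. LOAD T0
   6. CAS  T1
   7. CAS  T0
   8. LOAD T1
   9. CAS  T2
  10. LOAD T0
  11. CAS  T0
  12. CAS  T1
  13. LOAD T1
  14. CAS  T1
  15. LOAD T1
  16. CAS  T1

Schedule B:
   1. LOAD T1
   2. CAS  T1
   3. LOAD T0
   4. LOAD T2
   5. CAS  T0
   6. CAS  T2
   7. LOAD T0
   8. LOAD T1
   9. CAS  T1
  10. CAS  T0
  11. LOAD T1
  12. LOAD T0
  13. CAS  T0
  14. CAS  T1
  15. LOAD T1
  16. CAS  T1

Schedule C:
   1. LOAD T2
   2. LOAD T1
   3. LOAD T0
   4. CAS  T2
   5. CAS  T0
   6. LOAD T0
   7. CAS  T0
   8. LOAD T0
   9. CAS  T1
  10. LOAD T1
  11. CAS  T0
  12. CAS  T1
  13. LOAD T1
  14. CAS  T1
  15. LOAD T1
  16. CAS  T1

Tracing schedule A:
#1 T2 reads 2
#2 T0 reads 2
#3 T1 reads 2
#4 T0 CAS(2→3) writes; counter now 3
#5 T0 reads 3
#6 T1 CAS(2→3) fails; counter now 3
#7 T0 CAS(3→4) writes; counter now 4
#8 T1 reads 4
#9 T2 CAS(2→3) fails; counter now 4
#10 T0 reads 4
#11 T0 CAS(4→5) writes; counter now 5
#12 T1 CAS(4→5) fails; counter now 5
#13 T1 reads 5
#14 T1 CAS(5→6) writes; counter now 6
#15 T1 reads 6
#16 T1 CAS(6→7) writes; counter now 7

A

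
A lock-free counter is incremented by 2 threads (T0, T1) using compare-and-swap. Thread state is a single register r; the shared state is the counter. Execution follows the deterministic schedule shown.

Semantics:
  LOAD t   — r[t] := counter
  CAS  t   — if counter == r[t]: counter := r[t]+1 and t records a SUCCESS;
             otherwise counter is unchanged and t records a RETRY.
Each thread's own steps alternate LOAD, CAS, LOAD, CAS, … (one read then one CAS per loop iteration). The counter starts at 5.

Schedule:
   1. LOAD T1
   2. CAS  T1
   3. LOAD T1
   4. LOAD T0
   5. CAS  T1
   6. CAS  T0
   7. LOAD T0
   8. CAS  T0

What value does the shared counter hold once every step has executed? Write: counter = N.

counter = 8

   1) LOAD T1:  M=5  r_T1=5
   2) CAS  T1:  M=6  r_T1=5 ✓
   3) LOAD T1:  M=6  r_T1=6
   4) LOAD T0:  M=6  r_T0=6
   5) CAS  T1:  M=7  r_T1=6 ✓
   6) CAS  T0:  M=7  r_T0=6 ✗
   7) LOAD T0:  M=7  r_T0=7
   8) CAS  T0:  M=8  r_T0=7 ✓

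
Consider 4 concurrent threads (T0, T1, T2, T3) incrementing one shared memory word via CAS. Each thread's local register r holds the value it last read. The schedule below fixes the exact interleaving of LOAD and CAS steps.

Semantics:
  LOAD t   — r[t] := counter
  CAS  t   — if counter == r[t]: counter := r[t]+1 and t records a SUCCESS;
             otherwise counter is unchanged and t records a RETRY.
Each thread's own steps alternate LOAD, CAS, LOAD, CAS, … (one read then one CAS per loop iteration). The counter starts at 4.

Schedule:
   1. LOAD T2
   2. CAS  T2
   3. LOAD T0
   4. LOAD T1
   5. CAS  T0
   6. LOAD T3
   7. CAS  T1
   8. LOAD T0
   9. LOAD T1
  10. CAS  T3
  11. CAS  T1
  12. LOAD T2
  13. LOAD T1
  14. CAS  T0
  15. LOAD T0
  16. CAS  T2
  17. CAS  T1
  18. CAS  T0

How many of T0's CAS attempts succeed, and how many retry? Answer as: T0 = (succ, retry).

T0 = (1, 2)

1. LOAD T2 → mem=4 r[T2]=4 [LOAD]
2. CAS T2 → mem=5 r[T2]=4 [OK]
3. LOAD T0 → mem=5 r[T0]=5 [LOAD]
4. LOAD T1 → mem=5 r[T1]=5 [LOAD]
5. CAS T0 → mem=6 r[T0]=5 [OK]
6. LOAD T3 → mem=6 r[T3]=6 [LOAD]
7. CAS T1 → mem=6 r[T1]=5 [RETRY]
8. LOAD T0 → mem=6 r[T0]=6 [LOAD]
9. LOAD T1 → mem=6 r[T1]=6 [LOAD]
10. CAS T3 → mem=7 r[T3]=6 [OK]
11. CAS T1 → mem=7 r[T1]=6 [RETRY]
12. LOAD T2 → mem=7 r[T2]=7 [LOAD]
13. LOAD T1 → mem=7 r[T1]=7 [LOAD]
14. CAS T0 → mem=7 r[T0]=6 [RETRY]
15. LOAD T0 → mem=7 r[T0]=7 [LOAD]
16. CAS T2 → mem=8 r[T2]=7 [OK]
17. CAS T1 → mem=8 r[T1]=7 [RETRY]
18. CAS T0 → mem=8 r[T0]=7 [RETRY]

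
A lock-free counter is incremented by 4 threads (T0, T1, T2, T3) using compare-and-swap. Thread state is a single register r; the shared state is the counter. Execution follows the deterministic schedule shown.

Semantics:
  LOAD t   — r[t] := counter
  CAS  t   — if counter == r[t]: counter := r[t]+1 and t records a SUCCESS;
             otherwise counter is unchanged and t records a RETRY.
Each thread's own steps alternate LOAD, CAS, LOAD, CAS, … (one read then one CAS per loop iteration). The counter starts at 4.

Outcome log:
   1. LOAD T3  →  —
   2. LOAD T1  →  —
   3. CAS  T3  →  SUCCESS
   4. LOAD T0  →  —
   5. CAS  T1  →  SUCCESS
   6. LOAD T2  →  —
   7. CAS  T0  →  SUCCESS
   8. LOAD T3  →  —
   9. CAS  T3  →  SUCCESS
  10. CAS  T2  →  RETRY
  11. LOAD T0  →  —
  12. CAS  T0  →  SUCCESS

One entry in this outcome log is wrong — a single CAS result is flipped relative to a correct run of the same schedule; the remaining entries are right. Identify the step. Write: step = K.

step = 5

Re-executing:
1. LOAD T3 → mem=4 r[T3]=4 [LOAD]
2. LOAD T1 → mem=4 r[T1]=4 [LOAD]
3. CAS T3 → mem=5 r[T3]=4 [OK]
4. LOAD T0 → mem=5 r[T0]=5 [LOAD]
5. CAS T1 → mem=5 r[T1]=4 [RETRY]
6. LOAD T2 → mem=5 r[T2]=5 [LOAD]
7. CAS T0 → mem=6 r[T0]=5 [OK]
8. LOAD T3 → mem=6 r[T3]=6 [LOAD]
9. CAS T3 → mem=7 r[T3]=6 [OK]
10. CAS T2 → mem=7 r[T2]=5 [RETRY]
11. LOAD T0 → mem=7 r[T0]=7 [LOAD]
12. CAS T0 → mem=8 r[T0]=7 [OK]
Flip is step 5.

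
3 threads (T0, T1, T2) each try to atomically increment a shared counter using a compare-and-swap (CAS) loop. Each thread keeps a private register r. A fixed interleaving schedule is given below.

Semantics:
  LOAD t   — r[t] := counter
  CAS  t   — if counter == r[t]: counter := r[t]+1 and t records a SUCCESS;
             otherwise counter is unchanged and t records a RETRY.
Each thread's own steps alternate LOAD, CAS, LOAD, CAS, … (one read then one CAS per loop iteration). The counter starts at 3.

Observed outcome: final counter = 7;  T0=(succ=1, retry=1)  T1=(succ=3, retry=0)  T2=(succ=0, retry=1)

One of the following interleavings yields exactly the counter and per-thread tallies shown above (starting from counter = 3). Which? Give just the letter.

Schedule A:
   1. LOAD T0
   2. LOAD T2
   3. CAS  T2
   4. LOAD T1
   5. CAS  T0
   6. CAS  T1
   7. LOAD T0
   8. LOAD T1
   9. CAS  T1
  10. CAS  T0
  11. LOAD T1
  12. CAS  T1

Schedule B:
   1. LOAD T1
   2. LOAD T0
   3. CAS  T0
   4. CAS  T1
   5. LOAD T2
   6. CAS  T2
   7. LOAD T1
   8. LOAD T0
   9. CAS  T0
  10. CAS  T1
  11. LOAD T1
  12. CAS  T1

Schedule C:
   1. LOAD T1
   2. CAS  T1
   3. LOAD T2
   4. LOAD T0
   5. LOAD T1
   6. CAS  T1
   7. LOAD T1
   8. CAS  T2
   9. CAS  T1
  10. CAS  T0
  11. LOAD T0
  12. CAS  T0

Tracing schedule C:
step 1: T1 LOAD ⇒ load; ctr=3 reg=3
step 2: T1 CAS ⇒ ok; ctr=4 reg=3
step 3: T2 LOAD ⇒ load; ctr=4 reg=4
step 4: T0 LOAD ⇒ load; ctr=4 reg=4
step 5: T1 LOAD ⇒ load; ctr=4 reg=4
step 6: T1 CAS ⇒ ok; ctr=5 reg=4
step 7: T1 LOAD ⇒ load; ctr=5 reg=5
step 8: T2 CAS ⇒ retry; ctr=5 reg=4
step 9: T1 CAS ⇒ ok; ctr=6 reg=5
step 10: T0 CAS ⇒ retry; ctr=6 reg=4
step 11: T0 LOAD ⇒ load; ctr=6 reg=6
step 12: T0 CAS ⇒ ok; ctr=7 reg=6

C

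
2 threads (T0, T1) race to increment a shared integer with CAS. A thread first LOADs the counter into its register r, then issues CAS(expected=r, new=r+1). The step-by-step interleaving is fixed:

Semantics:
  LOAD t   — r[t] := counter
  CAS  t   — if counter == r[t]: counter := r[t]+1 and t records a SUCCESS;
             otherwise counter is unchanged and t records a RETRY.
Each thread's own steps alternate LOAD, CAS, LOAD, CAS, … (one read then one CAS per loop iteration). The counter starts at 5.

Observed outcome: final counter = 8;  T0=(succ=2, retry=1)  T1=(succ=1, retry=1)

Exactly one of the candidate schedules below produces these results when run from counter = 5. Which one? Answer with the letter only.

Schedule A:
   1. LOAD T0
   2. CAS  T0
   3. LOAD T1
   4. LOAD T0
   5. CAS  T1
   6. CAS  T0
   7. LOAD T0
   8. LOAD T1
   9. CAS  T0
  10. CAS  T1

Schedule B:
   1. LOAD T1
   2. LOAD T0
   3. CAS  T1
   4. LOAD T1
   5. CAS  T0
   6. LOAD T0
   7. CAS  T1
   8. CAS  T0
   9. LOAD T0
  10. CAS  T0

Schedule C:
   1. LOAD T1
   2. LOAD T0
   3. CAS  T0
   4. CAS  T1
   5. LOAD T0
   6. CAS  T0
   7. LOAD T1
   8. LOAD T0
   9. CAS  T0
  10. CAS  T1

A

Tracing schedule A:
1. LOAD T0 → mem=5 r[T0]=5 [LOAD]
2. CAS T0 → mem=6 r[T0]=5 [OK]
3. LOAD T1 → mem=6 r[T1]=6 [LOAD]
4. LOAD T0 → mem=6 r[T0]=6 [LOAD]
5. CAS T1 → mem=7 r[T1]=6 [OK]
6. CAS T0 → mem=7 r[T0]=6 [RETRY]
7. LOAD T0 → mem=7 r[T0]=7 [LOAD]
8. LOAD T1 → mem=7 r[T1]=7 [LOAD]
9. CAS T0 → mem=8 r[T0]=7 [OK]
10. CAS T1 → mem=8 r[T1]=7 [RETRY]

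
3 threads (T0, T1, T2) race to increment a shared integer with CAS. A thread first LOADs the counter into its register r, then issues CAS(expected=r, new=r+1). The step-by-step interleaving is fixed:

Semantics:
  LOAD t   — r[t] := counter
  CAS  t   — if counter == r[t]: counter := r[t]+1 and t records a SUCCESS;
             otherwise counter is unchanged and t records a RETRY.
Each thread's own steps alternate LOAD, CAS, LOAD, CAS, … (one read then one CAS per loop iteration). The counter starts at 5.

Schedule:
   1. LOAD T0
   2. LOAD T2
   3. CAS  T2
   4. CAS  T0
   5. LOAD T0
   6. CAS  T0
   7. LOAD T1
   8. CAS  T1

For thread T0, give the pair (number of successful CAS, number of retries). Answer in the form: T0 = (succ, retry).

T0 = (1, 1)

[1] T0.load  rd  (counter 5, T0.r 5)
[2] T2.load  rd  (counter 5, T2.r 5)
[3] T2.cas  hit  (counter 6, T2.r 5)
[4] T0.cas  miss  (counter 6, T0.r 5)
[5] T0.load  rd  (counter 6, T0.r 6)
[6] T0.cas  hit  (counter 7, T0.r 6)
[7] T1.load  rd  (counter 7, T1.r 7)
[8] T1.cas  hit  (counter 8, T1.r 7)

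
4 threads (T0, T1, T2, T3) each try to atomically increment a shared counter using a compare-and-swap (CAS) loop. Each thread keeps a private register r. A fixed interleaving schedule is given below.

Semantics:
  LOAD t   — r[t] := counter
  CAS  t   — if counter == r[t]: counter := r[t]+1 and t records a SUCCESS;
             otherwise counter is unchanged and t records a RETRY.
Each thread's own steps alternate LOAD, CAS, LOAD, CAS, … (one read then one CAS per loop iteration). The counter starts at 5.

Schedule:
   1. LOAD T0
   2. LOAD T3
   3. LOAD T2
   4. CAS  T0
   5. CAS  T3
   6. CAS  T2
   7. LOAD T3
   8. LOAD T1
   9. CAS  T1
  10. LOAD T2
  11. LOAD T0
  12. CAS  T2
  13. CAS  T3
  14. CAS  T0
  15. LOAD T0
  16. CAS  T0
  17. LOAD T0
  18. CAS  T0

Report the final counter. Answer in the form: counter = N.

counter = 10

[1] T0.load  rd  (counter 5, T0.r 5)
[2] T3.load  rd  (counter 5, T3.r 5)
[3] T2.load  rd  (counter 5, T2.r 5)
[4] T0.cas  hit  (counter 6, T0.r 5)
[5] T3.cas  miss  (counter 6, T3.r 5)
[6] T2.cas  miss  (counter 6, T2.r 5)
[7] T3.load  rd  (counter 6, T3.r 6)
[8] T1.load  rd  (counter 6, T1.r 6)
[9] T1.cas  hit  (counter 7, T1.r 6)
[10] T2.load  rd  (counter 7, T2.r 7)
[11] T0.load  rd  (counter 7, T0.r 7)
[12] T2.cas  hit  (counter 8, T2.r 7)
[13] T3.cas  miss  (counter 8, T3.r 6)
[14] T0.cas  miss  (counter 8, T0.r 7)
[15] T0.load  rd  (counter 8, T0.r 8)
[16] T0.cas  hit  (counter 9, T0.r 8)
[17] T0.load  rd  (counter 9, T0.r 9)
[18] T0.cas  hit  (counter 10, T0.r 9)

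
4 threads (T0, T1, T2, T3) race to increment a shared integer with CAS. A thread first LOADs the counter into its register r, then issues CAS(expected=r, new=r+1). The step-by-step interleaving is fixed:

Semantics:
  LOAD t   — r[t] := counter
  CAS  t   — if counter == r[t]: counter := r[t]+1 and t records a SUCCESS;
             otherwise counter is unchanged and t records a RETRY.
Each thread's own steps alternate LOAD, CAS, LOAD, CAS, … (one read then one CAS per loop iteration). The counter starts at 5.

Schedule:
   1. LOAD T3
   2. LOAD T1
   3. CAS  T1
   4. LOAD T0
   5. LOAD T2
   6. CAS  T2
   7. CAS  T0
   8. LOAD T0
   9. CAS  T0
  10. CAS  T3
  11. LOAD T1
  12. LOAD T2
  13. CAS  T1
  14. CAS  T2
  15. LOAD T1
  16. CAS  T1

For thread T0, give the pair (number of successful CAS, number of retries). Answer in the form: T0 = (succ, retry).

T0 = (1, 1)

[1] T3.load  rd  (counter 5, T3.r 5)
[2] T1.load  rd  (counter 5, T1.r 5)
[3] T1.cas  hit  (counter 6, T1.r 5)
[4] T0.load  rd  (counter 6, T0.r 6)
[5] T2.load  rd  (counter 6, T2.r 6)
[6] T2.cas  hit  (counter 7, T2.r 6)
[7] T0.cas  miss  (counter 7, T0.r 6)
[8] T0.load  rd  (counter 7, T0.r 7)
[9] T0.cas  hit  (counter 8, T0.r 7)
[10] T3.cas  miss  (counter 8, T3.r 5)
[11] T1.load  rd  (counter 8, T1.r 8)
[12] T2.load  rd  (counter 8, T2.r 8)
[13] T1.cas  hit  (counter 9, T1.r 8)
[14] T2.cas  miss  (counter 9, T2.r 8)
[15] T1.load  rd  (counter 9, T1.r 9)
[16] T1.cas  hit  (counter 10, T1.r 9)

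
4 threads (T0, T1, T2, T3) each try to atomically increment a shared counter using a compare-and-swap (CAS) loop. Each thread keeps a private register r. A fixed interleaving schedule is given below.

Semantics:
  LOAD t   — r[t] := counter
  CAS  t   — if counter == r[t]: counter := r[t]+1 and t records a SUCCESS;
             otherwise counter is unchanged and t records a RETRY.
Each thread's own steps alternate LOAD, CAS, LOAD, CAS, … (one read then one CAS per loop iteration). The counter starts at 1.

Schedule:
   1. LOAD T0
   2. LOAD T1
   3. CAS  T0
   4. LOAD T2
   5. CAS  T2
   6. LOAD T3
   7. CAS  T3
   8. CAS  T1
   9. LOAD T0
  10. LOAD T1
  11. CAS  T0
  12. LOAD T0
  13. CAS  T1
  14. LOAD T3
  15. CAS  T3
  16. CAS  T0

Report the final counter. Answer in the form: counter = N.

1. LOAD T0 → mem=1 r[T0]=1 [LOAD]
2. LOAD T1 → mem=1 r[T1]=1 [LOAD]
3. CAS T0 → mem=2 r[T0]=1 [OK]
4. LOAD T2 → mem=2 r[T2]=2 [LOAD]
5. CAS T2 → mem=3 r[T2]=2 [OK]
6. LOAD T3 → mem=3 r[T3]=3 [LOAD]
7. CAS T3 → mem=4 r[T3]=3 [OK]
8. CAS T1 → mem=4 r[T1]=1 [RETRY]
9. LOAD T0 → mem=4 r[T0]=4 [LOAD]
10. LOAD T1 → mem=4 r[T1]=4 [LOAD]
11. CAS T0 → mem=5 r[T0]=4 [OK]
12. LOAD T0 → mem=5 r[T0]=5 [LOAD]
13. CAS T1 → mem=5 r[T1]=4 [RETRY]
14. LOAD T3 → mem=5 r[T3]=5 [LOAD]
15. CAS T3 → mem=6 r[T3]=5 [OK]
16. CAS T0 → mem=6 r[T0]=5 [RETRY]

counter = 6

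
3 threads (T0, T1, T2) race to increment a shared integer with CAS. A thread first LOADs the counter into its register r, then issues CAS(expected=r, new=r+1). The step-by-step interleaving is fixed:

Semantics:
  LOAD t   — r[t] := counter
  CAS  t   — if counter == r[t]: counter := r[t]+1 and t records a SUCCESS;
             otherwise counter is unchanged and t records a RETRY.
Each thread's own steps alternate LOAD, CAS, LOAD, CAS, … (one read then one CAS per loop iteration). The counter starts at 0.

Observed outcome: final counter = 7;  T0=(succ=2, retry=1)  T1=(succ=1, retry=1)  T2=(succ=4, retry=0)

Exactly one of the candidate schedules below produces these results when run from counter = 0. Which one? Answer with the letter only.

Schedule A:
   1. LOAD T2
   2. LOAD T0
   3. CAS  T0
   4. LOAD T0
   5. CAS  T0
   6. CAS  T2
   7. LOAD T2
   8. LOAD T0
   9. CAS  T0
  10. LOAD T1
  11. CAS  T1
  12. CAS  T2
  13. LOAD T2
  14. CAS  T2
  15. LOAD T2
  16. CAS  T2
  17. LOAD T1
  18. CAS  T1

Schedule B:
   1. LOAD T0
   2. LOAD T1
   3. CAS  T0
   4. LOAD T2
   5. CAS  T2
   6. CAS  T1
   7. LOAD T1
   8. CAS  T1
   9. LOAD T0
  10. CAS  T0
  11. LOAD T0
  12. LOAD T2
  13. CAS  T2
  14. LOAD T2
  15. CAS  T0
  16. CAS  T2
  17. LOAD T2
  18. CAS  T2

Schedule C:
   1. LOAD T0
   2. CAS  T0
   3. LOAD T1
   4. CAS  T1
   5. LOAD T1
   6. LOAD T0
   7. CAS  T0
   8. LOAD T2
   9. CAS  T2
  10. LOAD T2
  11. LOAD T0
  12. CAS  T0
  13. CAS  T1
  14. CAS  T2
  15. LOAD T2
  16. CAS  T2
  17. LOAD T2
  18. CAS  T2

Tracing schedule B:
T0 LOAD — after: cnt=0, r=0 — load
T1 LOAD — after: cnt=0, r=0 — load
T0 CAS — after: cnt=1, r=0 — ok
T2 LOAD — after: cnt=1, r=1 — load
T2 CAS — after: cnt=2, r=1 — ok
T1 CAS — after: cnt=2, r=0 — retry
T1 LOAD — after: cnt=2, r=2 — load
T1 CAS — after: cnt=3, r=2 — ok
T0 LOAD — after: cnt=3, r=3 — load
T0 CAS — after: cnt=4, r=3 — ok
T0 LOAD — after: cnt=4, r=4 — load
T2 LOAD — after: cnt=4, r=4 — load
T2 CAS — after: cnt=5, r=4 — ok
T2 LOAD — after: cnt=5, r=5 — load
T0 CAS — after: cnt=5, r=4 — retry
T2 CAS — after: cnt=6, r=5 — ok
T2 LOAD — after: cnt=6, r=6 — load
T2 CAS — after: cnt=7, r=6 — ok

B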